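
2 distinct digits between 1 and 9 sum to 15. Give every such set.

2 distinct digits from 1–9 sum between 3 and 17.

{6,9}; {7,8}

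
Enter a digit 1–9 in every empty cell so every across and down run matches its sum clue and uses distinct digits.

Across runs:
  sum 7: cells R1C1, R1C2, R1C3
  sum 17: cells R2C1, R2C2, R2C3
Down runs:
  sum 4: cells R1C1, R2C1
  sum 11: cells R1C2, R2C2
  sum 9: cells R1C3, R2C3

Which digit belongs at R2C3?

7 in 3 cells must be {1,2,4}; 4 in 2 cells must be {1,3}.
The 7 across and the 4 down share only 1, so R1C1 = 1.
R2C1 = 4 − 1 = 3 completes the 4 down.
Nothing is forced directly, so branch on R1C2, whose candidates are 2 or 4. If R1C2 = 4: that forces R1C3 = 2, after which R2C2 would have to be in {5,6,8,9} for the 17 across but in {7} for the 11 down — contradiction. So R1C2 = 2.
R1C3 = 7 − 3 = 4 completes the 7 across.
R2C2 = 11 − 2 = 9 completes the 11 down.
R2C3 = 17 − 12 = 5 completes the 17 across.

5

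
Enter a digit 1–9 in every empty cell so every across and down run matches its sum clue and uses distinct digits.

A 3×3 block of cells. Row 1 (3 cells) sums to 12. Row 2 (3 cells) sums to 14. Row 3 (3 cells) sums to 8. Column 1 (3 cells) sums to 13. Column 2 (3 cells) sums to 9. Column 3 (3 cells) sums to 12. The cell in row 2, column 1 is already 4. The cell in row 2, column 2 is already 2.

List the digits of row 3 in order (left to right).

1 4 3

(2,3) = 14 − 6 = 8 completes the 14 across.
Nothing is forced directly, so branch on (3,1), whose candidates are 1 or 2 or 3. If (3,1) = 2: that forces (1,1) = 7, (3,2) = 1, after which (3,3) would have to be in {5} for the 8 across but in {1,3} for the 12 down — contradiction. If (3,1) = 3: that forces (1,1) = 6, (1,3) = 1, after which (3,3) would have to be in {1,4} for the 8 across but in {3} for the 12 down — contradiction. So (3,1) = 1.
(1,1) = 13 − 5 = 8 completes the 13 down.
Given what's placed, (3,3) must be 3 to fit the 8 across and 12 down.
(1,3) = 12 − 11 = 1 completes the 12 down.
(3,2) = 8 − 4 = 4 completes the 8 across.
(1,2) = 12 − 9 = 3 completes the 12 across.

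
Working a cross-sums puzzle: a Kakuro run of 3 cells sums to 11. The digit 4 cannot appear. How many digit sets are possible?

3 distinct digits from 1–9 sum between 6 and 24.
Dropping sets that contain 4.
Enumerating: {1,2,8}, {1,3,7}, {2,3,6}.

3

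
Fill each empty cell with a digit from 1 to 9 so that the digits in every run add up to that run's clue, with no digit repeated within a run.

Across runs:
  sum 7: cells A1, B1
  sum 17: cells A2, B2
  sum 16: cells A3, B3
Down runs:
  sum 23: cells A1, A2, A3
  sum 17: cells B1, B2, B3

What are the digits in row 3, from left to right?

9, 7

17 in 2 cells must be {8,9}; 16 in 2 cells must be {7,9}; 23 in 3 cells must be {6,8,9}.
The 7 across and the 23 down share only 6, so A1 = 6.
B1 = 7 − 6 = 1 completes the 7 across.
Given what's placed, B2 must be 9 to fit the 17 across and 17 down.
A3 = 9: the only remaining digit allowed by both the 16 across and the 23 down.
B3 = 16 − 9 = 7 completes the 16 across.
A2 = 17 − 9 = 8 completes the 17 across.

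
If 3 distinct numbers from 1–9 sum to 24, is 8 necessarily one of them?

The only way to make 24 from 3 distinct digits is {7,8,9}, which contains 8.

Yes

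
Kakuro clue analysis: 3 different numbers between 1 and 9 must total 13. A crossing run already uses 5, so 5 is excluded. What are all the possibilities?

3 distinct digits from 1–9 sum between 6 and 24.
Dropping sets that contain 5.

{1,3,9}; {1,4,8}; {2,3,8}; {2,4,7}; {3,4,6}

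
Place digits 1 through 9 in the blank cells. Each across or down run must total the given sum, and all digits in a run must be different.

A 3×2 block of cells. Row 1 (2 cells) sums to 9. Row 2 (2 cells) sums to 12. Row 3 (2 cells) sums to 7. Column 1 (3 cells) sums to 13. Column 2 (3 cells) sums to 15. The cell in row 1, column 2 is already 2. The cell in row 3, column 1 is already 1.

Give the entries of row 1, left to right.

7 2

(1,1) = 9 − 2 = 7 completes the 9 across.
(2,1) = 13 − 8 = 5 completes the 13 down.
(2,2) = 12 − 5 = 7 completes the 12 across.
(3,2) = 7 − 1 = 6 completes the 7 across.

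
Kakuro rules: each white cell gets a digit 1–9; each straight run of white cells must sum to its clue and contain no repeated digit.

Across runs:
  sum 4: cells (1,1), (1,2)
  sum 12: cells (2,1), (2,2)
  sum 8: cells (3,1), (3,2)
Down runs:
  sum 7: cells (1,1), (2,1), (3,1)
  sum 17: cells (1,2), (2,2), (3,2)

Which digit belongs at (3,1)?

2

4 in 2 cells must be {1,3}; 7 in 3 cells must be {1,2,4}.
The 4 across and the 7 down share only 1, so (1,1) = 1.
(1,2) = 4 − 1 = 3 completes the 4 across.
Given what's placed, (2,1) must be 4 to fit the 12 across and 7 down.
(2,2) = 12 − 4 = 8 completes the 12 across.
(3,1) = 7 − 5 = 2 completes the 7 down.
(3,2) = 8 − 2 = 6 completes the 8 across.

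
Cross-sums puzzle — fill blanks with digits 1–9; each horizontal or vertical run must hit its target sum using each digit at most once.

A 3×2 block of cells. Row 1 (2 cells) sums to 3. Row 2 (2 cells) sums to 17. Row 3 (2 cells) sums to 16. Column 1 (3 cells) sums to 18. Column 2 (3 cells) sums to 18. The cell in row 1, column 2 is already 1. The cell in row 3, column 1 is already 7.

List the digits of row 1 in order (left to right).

2 1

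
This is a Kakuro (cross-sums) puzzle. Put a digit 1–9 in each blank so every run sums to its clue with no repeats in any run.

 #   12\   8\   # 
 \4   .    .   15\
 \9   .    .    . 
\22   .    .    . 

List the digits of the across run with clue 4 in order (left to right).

3 1

4 in 2 cells must be {1,3}.
Only 6 fits R2C3 under both its across sum 9 and down sum 15.
The 22 across and the 8 down share only 5, so R3C2 = 5.
R3C3 = 15 − 6 = 9 completes the 15 down.
R1C2 = 1: the only remaining digit allowed by both the 4 across and the 8 down.
R2C2 = 8 − 6 = 2 completes the 8 down.
R3C1 = 22 − 14 = 8 completes the 22 across.
R1C1 = 4 − 1 = 3 completes the 4 across.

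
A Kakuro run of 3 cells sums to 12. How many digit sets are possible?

7

3 distinct digits from 1–9 sum between 6 and 24.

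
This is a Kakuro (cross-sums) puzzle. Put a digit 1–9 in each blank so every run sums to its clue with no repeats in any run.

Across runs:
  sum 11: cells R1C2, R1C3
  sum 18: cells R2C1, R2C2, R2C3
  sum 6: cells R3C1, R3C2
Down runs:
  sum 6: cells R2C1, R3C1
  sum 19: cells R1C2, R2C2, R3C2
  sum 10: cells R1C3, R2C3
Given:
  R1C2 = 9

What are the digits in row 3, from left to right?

R1C3 = 11 − 9 = 2 completes the 11 across.
R2C3 = 10 − 2 = 8 completes the 10 down.
No cell is forced outright now. R2C1 can only be 1 or 4 (the digits allowed by both its 18 across and its 6 down). If R2C1 = 1: then R2C2 would have to be in {9} for the 18 across but in {2,3,4,6,7,8} for the 19 down — contradiction. So R2C1 = 4.
R2C2 = 18 − 12 = 6 completes the 18 across.
R3C1 = 6 − 4 = 2 completes the 6 down.
R3C2 = 6 − 2 = 4 completes the 6 across.

2 4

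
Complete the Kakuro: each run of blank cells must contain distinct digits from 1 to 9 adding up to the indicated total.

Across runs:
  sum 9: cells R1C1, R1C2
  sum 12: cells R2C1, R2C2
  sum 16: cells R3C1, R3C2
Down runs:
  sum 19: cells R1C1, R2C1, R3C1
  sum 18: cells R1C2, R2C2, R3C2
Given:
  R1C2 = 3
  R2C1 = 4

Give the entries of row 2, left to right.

4 8

16 in 2 cells must be {7,9}.
R1C1 = 9 − 3 = 6 completes the 9 across.
R2C2 = 12 − 4 = 8 completes the 12 across.
R3C1 = 19 − 10 = 9 completes the 19 down.
R3C2 = 16 − 9 = 7 completes the 16 across.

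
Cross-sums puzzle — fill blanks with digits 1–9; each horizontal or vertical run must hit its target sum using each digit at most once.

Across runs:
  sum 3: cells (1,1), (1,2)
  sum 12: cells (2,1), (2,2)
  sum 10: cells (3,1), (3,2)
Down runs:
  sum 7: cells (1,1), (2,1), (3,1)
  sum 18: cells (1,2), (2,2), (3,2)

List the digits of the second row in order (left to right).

4 8

3 in 2 cells must be {1,2}; 7 in 3 cells must be {1,2,4}.
The 12 across and the 7 down share only 4, so (2,1) = 4.
(2,2) = 12 − 4 = 8 completes the 12 across.
Given what's placed, (1,2) must be 1 to fit the 3 across and 18 down.
(3,2) = 18 − 9 = 9 completes the 18 down.
(1,1) = 3 − 1 = 2 completes the 3 across.
(3,1) = 10 − 9 = 1 completes the 10 across.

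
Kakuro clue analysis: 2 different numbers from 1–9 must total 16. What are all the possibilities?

2 distinct digits from 1–9 sum between 3 and 17.
Only one set works: {7,9}.

{7,9}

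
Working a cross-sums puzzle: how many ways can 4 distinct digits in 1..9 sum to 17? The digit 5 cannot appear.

4 distinct digits from 1–9 sum between 10 and 30.
Dropping sets that contain 5.
Enumerating: {1,2,6,8}, {1,3,4,9}, {1,3,6,7}, {2,3,4,8}.

4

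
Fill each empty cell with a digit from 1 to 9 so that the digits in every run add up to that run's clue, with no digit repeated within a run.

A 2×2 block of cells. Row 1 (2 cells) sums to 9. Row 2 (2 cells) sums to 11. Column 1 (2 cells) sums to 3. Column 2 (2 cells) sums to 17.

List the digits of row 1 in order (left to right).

3 in 2 cells must be {1,2}; 17 in 2 cells must be {8,9}.
The 9 across and the 17 down share only 8, so (1,2) = 8.
The 11 across and the 3 down share only 2, so (2,1) = 2.
(2,2) = 11 − 2 = 9 completes the 11 across.
(1,1) = 9 − 8 = 1 completes the 9 across.

1 8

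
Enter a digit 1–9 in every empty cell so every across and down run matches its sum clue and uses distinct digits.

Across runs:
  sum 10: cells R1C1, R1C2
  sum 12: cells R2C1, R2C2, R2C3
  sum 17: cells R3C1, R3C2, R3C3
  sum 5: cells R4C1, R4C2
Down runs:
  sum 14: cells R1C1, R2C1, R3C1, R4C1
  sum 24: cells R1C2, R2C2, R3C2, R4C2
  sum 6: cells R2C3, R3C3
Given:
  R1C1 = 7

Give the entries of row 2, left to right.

2 9 1

R1C2 = 10 − 7 = 3 completes the 10 across.
Given what's placed, R4C2 must be 4 to fit the 5 across and 24 down.
R4C1 = 5 − 4 = 1 completes the 5 across.
No cell is forced outright now. R2C1 can only be 2 or 4 (the digits allowed by both its 12 across and its 14 down). If R2C1 = 4: then R2C2 would have to be in {1,2,3,5,6,7} for the 12 across but in {8,9} for the 24 down — contradiction. So R2C1 = 2.
Given what's placed, R2C2 must be 9 to fit the 12 across and 24 down.
R2C3 = 12 − 11 = 1 completes the 12 across.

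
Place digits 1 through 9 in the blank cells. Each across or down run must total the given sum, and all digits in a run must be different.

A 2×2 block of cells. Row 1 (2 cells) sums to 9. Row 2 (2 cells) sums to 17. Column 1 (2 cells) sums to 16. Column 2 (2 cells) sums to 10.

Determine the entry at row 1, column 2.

17 in 2 cells must be {8,9}; 16 in 2 cells must be {7,9}.
The 9 across and the 16 down share only 7, so (1,1) = 7.
(1,2) = 9 − 7 = 2 completes the 9 across.
(2,1) = 16 − 7 = 9 completes the 16 down.
(2,2) = 17 − 9 = 8 completes the 17 across.

2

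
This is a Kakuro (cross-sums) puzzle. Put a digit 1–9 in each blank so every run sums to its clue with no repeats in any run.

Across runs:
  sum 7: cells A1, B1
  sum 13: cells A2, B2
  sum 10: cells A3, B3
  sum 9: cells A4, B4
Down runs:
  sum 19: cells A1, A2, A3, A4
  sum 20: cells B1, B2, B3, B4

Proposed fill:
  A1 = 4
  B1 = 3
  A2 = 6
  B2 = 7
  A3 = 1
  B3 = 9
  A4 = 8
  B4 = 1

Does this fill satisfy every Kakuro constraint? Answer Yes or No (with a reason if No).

Yes

Across: 4+3=7; 6+7=13; 1+9=10; 8+1=9. Down: 4+6+1+8=19; 3+7+9+1=20. No digit repeats within any run.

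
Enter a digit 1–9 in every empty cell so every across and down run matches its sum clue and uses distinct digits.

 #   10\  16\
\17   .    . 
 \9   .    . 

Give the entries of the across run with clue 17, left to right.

8 9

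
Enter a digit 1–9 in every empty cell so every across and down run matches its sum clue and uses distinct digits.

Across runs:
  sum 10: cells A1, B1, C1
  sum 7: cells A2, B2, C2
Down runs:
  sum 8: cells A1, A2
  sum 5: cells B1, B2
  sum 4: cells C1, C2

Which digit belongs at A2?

2

7 in 3 cells must be {1,2,4}; 4 in 2 cells must be {1,3}.
The 7 across and the 4 down share only 1, so C2 = 1.
C1 = 4 − 1 = 3 completes the 4 down.
Given what's placed, A2 must be 2 to fit the 7 across and 8 down.
B2 = 7 − 3 = 4 completes the 7 across.
A1 = 8 − 2 = 6 completes the 8 down.
B1 = 10 − 9 = 1 completes the 10 across.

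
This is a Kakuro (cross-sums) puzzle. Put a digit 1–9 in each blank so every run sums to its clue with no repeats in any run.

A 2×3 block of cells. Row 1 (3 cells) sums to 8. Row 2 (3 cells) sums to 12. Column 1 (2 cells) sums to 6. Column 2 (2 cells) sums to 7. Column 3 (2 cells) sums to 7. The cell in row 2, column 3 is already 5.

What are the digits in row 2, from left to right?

1 6 5

(1,3) = 7 − 5 = 2 completes the 7 down.
No cell is forced outright now. (2,1) can only be 1 or 4 (the digits allowed by both its 12 across and its 6 down). If (2,1) = 4: then (1,1) would have to be in {1,5} for the 8 across but in {2} for the 6 down — contradiction. So (2,1) = 1.
(1,1) = 6 − 1 = 5 completes the 6 down.
(1,2) = 8 − 7 = 1 completes the 8 across.
(2,2) = 12 − 6 = 6 completes the 12 across.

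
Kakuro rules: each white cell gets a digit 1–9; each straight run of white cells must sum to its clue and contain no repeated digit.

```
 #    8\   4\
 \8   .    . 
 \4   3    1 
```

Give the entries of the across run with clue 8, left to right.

4 in 2 cells must be {1,3}.
R1C1 = 8 − 3 = 5 completes the 8 down.
R1C2 = 8 − 5 = 3 completes the 8 across.

5, 3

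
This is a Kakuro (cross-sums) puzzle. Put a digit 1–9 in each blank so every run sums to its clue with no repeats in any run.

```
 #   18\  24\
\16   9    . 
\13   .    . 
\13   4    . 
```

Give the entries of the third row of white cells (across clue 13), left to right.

4, 9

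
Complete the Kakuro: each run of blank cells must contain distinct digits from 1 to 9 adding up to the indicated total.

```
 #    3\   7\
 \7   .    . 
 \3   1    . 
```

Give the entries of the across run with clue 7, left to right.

2, 5

3 in 2 cells must be {1,2}.
R1C1 = 3 − 1 = 2 completes the 3 down.
R1C2 = 7 − 2 = 5 completes the 7 across.
R2C2 = 3 − 1 = 2 completes the 3 across.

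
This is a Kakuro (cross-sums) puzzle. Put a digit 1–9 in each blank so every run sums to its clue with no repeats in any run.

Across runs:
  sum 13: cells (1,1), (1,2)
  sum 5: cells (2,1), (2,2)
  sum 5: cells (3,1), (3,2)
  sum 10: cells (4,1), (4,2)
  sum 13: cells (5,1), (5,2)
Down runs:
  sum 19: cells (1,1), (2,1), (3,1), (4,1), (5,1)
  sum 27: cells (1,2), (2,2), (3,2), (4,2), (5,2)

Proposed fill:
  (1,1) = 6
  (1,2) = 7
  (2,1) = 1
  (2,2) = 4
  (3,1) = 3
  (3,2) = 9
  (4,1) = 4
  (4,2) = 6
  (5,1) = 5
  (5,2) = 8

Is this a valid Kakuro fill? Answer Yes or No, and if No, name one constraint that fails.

No — the across run (3,1)–(3,2) sums to 12, not 5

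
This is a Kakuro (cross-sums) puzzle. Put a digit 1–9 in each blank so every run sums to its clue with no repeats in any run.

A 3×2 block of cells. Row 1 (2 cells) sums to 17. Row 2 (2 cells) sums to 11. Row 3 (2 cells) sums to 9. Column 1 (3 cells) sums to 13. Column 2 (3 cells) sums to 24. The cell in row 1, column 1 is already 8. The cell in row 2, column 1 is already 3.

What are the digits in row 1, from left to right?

8 9

17 in 2 cells must be {8,9}; 24 in 3 cells must be {7,8,9}.
(1,2) = 17 − 8 = 9 completes the 17 across.
(2,2) = 11 − 3 = 8 completes the 11 across.
(3,1) = 13 − 11 = 2 completes the 13 down.
(3,2) = 9 − 2 = 7 completes the 9 across.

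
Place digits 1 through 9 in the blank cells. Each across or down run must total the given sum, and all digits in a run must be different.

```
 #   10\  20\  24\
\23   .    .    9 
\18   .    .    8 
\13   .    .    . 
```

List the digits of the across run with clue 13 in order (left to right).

23 in 3 cells must be {6,8,9}; 24 in 3 cells must be {7,8,9}.
R1C1 = 6: the only remaining digit allowed by both the 23 across and the 10 down.
R1C2 = 23 − 15 = 8 completes the 23 across.
R3C3 = 24 − 17 = 7 completes the 24 down.
R3C1 = 1: the only remaining digit allowed by both the 13 across and the 10 down.
R3C2 = 13 − 8 = 5 completes the 13 across.
R2C1 = 10 − 7 = 3 completes the 10 down.
R2C2 = 18 − 11 = 7 completes the 18 across.

1 5 7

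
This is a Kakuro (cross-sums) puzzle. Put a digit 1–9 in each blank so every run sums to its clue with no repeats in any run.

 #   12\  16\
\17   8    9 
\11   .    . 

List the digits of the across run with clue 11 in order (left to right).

17 in 2 cells must be {8,9}; 16 in 2 cells must be {7,9}.
R2C1 = 12 − 8 = 4 completes the 12 down.
R2C2 = 11 − 4 = 7 completes the 11 across.

4 7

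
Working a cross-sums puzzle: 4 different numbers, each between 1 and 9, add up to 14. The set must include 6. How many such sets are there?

4 distinct digits from 1–9 sum between 10 and 30.
Keeping only sets containing 6.
Enumerating: {1,2,5,6}, {1,3,4,6}.

2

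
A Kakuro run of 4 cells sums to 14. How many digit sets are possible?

4 distinct digits from 1–9 sum between 10 and 30.
Enumerating: {1,2,3,8}, {1,2,4,7}, {1,2,5,6}, {1,3,4,6}, {2,3,4,5}.

5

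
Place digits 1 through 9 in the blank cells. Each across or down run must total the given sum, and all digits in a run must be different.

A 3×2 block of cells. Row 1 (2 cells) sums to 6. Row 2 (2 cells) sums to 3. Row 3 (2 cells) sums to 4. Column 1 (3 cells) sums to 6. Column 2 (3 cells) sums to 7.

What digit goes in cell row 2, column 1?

1

3 in 2 cells must be {1,2}; 4 in 2 cells must be {1,3}; 6 in 3 cells must be {1,2,3}.
The 4 across and the 7 down share only 1, so (3,2) = 1.
Given what's placed, (2,2) must be 2 to fit the 3 across and 7 down.
(3,1) = 4 − 1 = 3 completes the 4 across.
(1,2) = 7 − 3 = 4 completes the 7 down.
(2,1) = 3 − 2 = 1 completes the 3 across.
(1,1) = 6 − 4 = 2 completes the 6 across.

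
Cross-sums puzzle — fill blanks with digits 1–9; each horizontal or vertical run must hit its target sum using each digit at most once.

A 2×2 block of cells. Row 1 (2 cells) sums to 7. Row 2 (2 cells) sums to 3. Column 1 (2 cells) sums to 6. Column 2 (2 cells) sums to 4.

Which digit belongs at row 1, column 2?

3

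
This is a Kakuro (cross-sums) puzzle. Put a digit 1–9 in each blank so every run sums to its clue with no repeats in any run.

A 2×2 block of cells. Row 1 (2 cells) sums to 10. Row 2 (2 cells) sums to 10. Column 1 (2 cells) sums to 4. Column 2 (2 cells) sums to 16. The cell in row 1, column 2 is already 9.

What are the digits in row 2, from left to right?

3 7

4 in 2 cells must be {1,3}; 16 in 2 cells must be {7,9}.
(1,1) = 10 − 9 = 1 completes the 10 across.
(2,1) = 4 − 1 = 3 completes the 4 down.
(2,2) = 10 − 3 = 7 completes the 10 across.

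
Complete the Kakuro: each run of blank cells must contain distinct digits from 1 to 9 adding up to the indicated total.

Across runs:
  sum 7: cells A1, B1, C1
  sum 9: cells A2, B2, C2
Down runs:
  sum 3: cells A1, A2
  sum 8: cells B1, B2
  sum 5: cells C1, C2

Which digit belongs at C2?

1

7 in 3 cells must be {1,2,4}; 3 in 2 cells must be {1,2}.
Nothing is forced directly, so branch on A1, whose candidates are 1 or 2. If A1 = 2: that forces B1 = 1, C1 = 4, A2 = 1, after which B2 would have to be in {2,3,5,6} for the 9 across but in {7} for the 8 down — contradiction. So A1 = 1.
Given what's placed, B1 must be 2 to fit the 7 across and 8 down.
C1 = 7 − 3 = 4 completes the 7 across.
A2 = 3 − 1 = 2 completes the 3 down.
B2 = 8 − 2 = 6 completes the 8 down.
C2 = 9 − 8 = 1 completes the 9 across.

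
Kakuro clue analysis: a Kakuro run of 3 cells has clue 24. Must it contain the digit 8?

Yes

The only way to make 24 from 3 distinct digits is {7,8,9}, which contains 8.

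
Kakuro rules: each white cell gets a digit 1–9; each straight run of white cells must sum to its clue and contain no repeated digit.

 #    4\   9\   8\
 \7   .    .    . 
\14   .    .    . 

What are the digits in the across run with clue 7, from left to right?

7 in 3 cells must be {1,2,4}; 4 in 2 cells must be {1,3}.
The 7 across and the 4 down share only 1, so R1C1 = 1.
Given what's placed, R1C3 must be 2 to fit the 7 across and 8 down.
R2C1 = 4 − 1 = 3 completes the 4 down.
R2C3 = 8 − 2 = 6 completes the 8 down.
R1C2 = 7 − 3 = 4 completes the 7 across.
R2C2 = 14 − 9 = 5 completes the 14 across.

1, 4, 2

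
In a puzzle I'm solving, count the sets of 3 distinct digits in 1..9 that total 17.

7

3 distinct digits from 1–9 sum between 6 and 24.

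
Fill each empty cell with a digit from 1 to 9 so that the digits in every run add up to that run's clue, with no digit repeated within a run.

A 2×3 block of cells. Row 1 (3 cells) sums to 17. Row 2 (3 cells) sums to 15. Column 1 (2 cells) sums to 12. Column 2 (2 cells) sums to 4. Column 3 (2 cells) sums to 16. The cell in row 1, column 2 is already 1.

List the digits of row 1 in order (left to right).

7, 1, 9

4 in 2 cells must be {1,3}; 16 in 2 cells must be {7,9}.
(2,2) = 4 − 1 = 3 completes the 4 down.
(2,3) = 7: the only remaining digit allowed by both the 15 across and the 16 down.
(1,3) = 16 − 7 = 9 completes the 16 down.
(2,1) = 15 − 10 = 5 completes the 15 across.
(1,1) = 17 − 10 = 7 completes the 17 across.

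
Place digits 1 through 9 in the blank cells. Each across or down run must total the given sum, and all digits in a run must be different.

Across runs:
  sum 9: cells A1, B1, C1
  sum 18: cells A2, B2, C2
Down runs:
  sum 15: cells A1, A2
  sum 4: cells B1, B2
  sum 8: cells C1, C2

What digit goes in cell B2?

3

4 in 2 cells must be {1,3}.
The 9 across and the 15 down share only 6, so A1 = 6.
Given what's placed, B1 must be 1 to fit the 9 across and 4 down.
C1 = 9 − 7 = 2 completes the 9 across.
A2 = 15 − 6 = 9 completes the 15 down.
B2 = 4 − 1 = 3 completes the 4 down.
C2 = 18 − 12 = 6 completes the 18 across.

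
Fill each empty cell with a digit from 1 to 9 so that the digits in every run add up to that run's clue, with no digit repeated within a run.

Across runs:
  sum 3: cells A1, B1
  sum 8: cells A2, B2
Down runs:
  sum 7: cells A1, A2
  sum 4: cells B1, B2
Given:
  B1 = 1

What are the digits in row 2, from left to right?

5, 3

3 in 2 cells must be {1,2}; 4 in 2 cells must be {1,3}.
A1 = 3 − 1 = 2 completes the 3 across.
A2 = 7 − 2 = 5 completes the 7 down.
B2 = 8 − 5 = 3 completes the 8 across.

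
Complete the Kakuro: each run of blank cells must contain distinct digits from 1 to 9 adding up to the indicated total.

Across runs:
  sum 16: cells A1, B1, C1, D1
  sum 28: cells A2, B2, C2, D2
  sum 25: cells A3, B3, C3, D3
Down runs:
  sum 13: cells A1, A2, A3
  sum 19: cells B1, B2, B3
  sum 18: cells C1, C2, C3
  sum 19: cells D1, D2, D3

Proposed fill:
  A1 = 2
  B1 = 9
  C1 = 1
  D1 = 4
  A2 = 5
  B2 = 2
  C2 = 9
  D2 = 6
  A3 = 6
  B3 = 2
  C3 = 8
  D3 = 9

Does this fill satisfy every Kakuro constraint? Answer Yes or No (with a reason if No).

No — the across run A2–D2 sums to 22, not 28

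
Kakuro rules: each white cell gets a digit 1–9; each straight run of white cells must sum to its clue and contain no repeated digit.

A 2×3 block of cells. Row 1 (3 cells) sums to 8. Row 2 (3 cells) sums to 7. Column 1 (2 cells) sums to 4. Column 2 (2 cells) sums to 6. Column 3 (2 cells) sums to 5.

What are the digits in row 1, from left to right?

3 4 1

7 in 3 cells must be {1,2,4}; 4 in 2 cells must be {1,3}.
The 7 across and the 4 down share only 1, so (2,1) = 1.
(1,1) = 4 − 1 = 3 completes the 4 down.
Nothing is forced directly, so branch on (2,2), whose candidates are 2 or 4. If (2,2) = 4: then (1,2) would have to be in {1,4} for the 8 across but in {2} for the 6 down — contradiction. So (2,2) = 2.
(1,2) = 6 − 2 = 4 completes the 6 down.
(1,3) = 8 − 7 = 1 completes the 8 across.
(2,3) = 7 − 3 = 4 completes the 7 across.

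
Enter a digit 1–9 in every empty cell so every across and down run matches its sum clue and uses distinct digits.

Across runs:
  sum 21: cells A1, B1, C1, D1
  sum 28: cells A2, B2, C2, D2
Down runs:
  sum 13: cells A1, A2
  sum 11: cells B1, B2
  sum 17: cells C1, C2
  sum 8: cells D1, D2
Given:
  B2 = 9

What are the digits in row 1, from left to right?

7, 2, 9, 3

17 in 2 cells must be {8,9}.
B1 = 11 − 9 = 2 completes the 11 down.
C2 = 8: the only remaining digit allowed by both the 28 across and the 17 down.
C1 = 17 − 8 = 9 completes the 17 down.
Nothing is forced directly, so branch on D2, whose candidates are 5 or 6 or 7. If D2 = 6: then D1 would have to be in {3,4,6,7} for the 21 across but in {2} for the 8 down — contradiction. If D2 = 7: then D1 would have to be in {3,4,6,7} for the 21 across but in {1} for the 8 down — contradiction. So D2 = 5.
D1 = 8 − 5 = 3 completes the 8 down.
A2 = 28 − 22 = 6 completes the 28 across.
A1 = 21 − 14 = 7 completes the 21 across.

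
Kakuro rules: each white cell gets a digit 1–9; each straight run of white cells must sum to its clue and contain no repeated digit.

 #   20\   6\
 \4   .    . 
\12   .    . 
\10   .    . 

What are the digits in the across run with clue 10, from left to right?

8, 2

4 in 2 cells must be {1,3}; 6 in 3 cells must be {1,2,3}.
The 4 across and the 20 down share only 3, so R1C1 = 3.
R1C2 = 4 − 3 = 1 completes the 4 across.
Given what's placed, R2C2 must be 3 to fit the 12 across and 6 down.
R3C2 = 6 − 4 = 2 completes the 6 down.
R2C1 = 12 − 3 = 9 completes the 12 across.
R3C1 = 10 − 2 = 8 completes the 10 across.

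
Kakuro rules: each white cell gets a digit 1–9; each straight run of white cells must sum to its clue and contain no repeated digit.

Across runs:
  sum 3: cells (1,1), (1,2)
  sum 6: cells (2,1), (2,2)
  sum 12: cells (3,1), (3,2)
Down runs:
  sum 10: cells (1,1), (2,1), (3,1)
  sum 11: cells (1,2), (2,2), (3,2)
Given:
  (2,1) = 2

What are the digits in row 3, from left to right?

7 5

3 in 2 cells must be {1,2}.
(1,1) = 1: the only remaining digit allowed by both the 3 across and the 10 down.
(1,2) = 3 − 1 = 2 completes the 3 across.
(2,2) = 6 − 2 = 4 completes the 6 across.
(3,1) = 10 − 3 = 7 completes the 10 down.
(3,2) = 12 − 7 = 5 completes the 12 across.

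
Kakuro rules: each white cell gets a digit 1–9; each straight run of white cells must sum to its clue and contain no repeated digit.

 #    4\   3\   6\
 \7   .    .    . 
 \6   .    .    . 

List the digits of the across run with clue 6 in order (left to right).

3 1 2

7 in 3 cells must be {1,2,4}; 6 in 3 cells must be {1,2,3}; 4 in 2 cells must be {1,3}.
The 7 across and the 4 down share only 1, so R1C1 = 1.
Given what's placed, R1C2 must be 2 to fit the 7 across and 3 down.
R1C3 = 7 − 3 = 4 completes the 7 across.
R2C1 = 4 − 1 = 3 completes the 4 down.
R2C2 = 3 − 2 = 1 completes the 3 down.
R2C3 = 6 − 4 = 2 completes the 6 across.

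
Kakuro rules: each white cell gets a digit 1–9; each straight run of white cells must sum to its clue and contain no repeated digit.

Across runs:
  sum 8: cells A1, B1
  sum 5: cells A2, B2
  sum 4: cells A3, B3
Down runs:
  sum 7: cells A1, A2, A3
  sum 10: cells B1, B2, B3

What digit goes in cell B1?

6

4 in 2 cells must be {1,3}; 7 in 3 cells must be {1,2,4}.
The 4 across and the 7 down share only 1, so A3 = 1.
B3 = 4 − 1 = 3 completes the 4 across.
Given what's placed, A1 must be 2 to fit the 8 across and 7 down.
B1 = 8 − 2 = 6 completes the 8 across.
A2 = 7 − 3 = 4 completes the 7 down.
B2 = 5 − 4 = 1 completes the 5 across.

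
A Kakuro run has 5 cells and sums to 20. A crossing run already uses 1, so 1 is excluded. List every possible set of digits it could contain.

5 distinct digits from 1–9 sum between 15 and 35.
Dropping sets that contain 1.
Only one set works: {2,3,4,5,6}.

{2,3,4,5,6}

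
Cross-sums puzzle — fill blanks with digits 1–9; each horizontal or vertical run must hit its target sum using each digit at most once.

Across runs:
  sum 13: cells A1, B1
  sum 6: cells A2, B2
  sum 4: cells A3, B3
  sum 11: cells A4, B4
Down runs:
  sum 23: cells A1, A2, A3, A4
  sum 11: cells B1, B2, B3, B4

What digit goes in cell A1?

4 in 2 cells must be {1,3}; 11 in 4 cells must be {1,2,3,5}.
Only 5 fits B1 under both its across sum 13 and down sum 11.
A1 = 13 − 5 = 8 completes the 13 across.

8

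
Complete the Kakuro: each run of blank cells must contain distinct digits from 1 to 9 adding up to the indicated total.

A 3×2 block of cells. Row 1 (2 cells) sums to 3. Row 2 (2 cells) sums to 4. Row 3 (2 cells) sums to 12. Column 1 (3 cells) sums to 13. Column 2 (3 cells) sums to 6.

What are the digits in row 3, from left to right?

9 3

3 in 2 cells must be {1,2}; 4 in 2 cells must be {1,3}; 6 in 3 cells must be {1,2,3}.
The 12 across and the 6 down share only 3, so (3,2) = 3.
Given what's placed, (2,2) must be 1 to fit the 4 across and 6 down.
(3,1) = 12 − 3 = 9 completes the 12 across.
(1,1) = 1: the only remaining digit allowed by both the 3 across and the 13 down.
(1,2) = 3 − 1 = 2 completes the 3 across.
(2,1) = 4 − 1 = 3 completes the 4 across.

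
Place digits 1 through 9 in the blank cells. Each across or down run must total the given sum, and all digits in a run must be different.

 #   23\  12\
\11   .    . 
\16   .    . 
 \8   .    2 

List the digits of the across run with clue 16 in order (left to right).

9 7

16 in 2 cells must be {7,9}; 23 in 3 cells must be {6,8,9}.
R2C1 = 9: only digit in both the 16-across and 23-down candidate sets.
R2C2 = 16 − 9 = 7 completes the 16 across.
R3C1 = 8 − 2 = 6 completes the 8 across.
R1C1 = 23 − 15 = 8 completes the 23 down.
R1C2 = 11 − 8 = 3 completes the 11 across.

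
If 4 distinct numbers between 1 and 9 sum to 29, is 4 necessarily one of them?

No

The only way to make 29 from 4 distinct digits is {5,7,8,9}, which does not contain 4.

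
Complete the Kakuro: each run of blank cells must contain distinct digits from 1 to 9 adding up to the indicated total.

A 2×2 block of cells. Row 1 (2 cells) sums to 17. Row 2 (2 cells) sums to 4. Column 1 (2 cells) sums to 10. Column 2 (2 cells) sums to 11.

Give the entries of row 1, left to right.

9 8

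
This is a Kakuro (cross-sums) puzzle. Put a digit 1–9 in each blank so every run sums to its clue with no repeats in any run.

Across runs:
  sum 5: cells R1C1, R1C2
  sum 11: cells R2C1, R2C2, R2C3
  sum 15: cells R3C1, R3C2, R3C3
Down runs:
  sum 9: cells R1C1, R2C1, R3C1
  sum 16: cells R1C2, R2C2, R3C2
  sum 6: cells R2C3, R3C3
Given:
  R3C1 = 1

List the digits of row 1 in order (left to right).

R3C3 = 5: the only remaining digit allowed by both the 15 across and the 6 down.
R2C3 = 6 − 5 = 1 completes the 6 down.
R3C2 = 15 − 6 = 9 completes the 15 across.
No cell is forced outright now. R1C1 can only be 2 or 3 (the digits allowed by both its 5 across and its 9 down). If R1C1 = 3: that forces R1C2 = 2, after which R2C1 would have to be in {2,3,4,6,7,8} for the 11 across but in {5} for the 9 down — contradiction. So R1C1 = 2.
R1C2 = 5 − 2 = 3 completes the 5 across.
R2C1 = 9 − 3 = 6 completes the 9 down.
R2C2 = 11 − 7 = 4 completes the 11 across.

2 3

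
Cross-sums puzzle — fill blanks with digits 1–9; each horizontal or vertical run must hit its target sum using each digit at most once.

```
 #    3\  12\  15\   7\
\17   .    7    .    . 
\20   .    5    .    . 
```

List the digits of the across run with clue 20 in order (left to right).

2 5 9 4

3 in 2 cells must be {1,2}.
Given what's placed, R1C3 must be 6 to fit the 17 across and 15 down.
R2C3 = 15 − 6 = 9 completes the 15 down.
R1C1 = 1: the only remaining digit allowed by both the 17 across and the 3 down.
R1C4 = 17 − 14 = 3 completes the 17 across.
R2C1 = 3 − 1 = 2 completes the 3 down.
R2C4 = 20 − 16 = 4 completes the 20 across.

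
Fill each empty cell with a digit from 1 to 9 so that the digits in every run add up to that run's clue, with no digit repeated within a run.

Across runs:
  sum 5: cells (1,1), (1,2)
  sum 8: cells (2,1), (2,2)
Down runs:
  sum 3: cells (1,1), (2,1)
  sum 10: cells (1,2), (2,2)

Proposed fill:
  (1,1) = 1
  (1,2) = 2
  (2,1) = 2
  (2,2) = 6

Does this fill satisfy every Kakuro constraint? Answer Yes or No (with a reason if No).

No — the across run (1,1)–(1,2) sums to 3, not 5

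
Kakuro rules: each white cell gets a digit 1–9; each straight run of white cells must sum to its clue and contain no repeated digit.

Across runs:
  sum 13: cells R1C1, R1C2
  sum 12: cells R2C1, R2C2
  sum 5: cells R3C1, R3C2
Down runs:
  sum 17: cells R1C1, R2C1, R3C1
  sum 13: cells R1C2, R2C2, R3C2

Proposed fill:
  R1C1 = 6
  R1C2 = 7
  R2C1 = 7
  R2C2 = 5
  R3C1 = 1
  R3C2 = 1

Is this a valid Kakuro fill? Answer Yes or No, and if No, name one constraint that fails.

No — the across run R3C1–R3C2 sums to 2, not 5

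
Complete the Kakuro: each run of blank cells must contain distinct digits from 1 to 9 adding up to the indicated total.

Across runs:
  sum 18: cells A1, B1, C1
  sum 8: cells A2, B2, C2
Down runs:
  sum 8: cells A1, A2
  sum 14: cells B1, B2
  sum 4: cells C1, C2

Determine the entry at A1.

6

4 in 2 cells must be {1,3}.
The 8 across and the 14 down share only 5, so B2 = 5.
Given what's placed, C2 must be 1 to fit the 8 across and 4 down.
B1 = 14 − 5 = 9 completes the 14 down.
C1 = 4 − 1 = 3 completes the 4 down.
A2 = 8 − 6 = 2 completes the 8 across.
A1 = 18 − 12 = 6 completes the 18 across.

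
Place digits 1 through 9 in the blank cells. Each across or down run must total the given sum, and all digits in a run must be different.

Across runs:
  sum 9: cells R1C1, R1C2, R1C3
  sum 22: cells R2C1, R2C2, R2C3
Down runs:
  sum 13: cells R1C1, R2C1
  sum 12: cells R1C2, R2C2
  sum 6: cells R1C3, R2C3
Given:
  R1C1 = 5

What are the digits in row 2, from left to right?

8, 9, 5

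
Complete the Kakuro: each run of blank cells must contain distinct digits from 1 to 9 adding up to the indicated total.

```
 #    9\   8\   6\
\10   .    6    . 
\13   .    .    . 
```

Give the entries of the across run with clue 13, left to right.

Given what's placed, R1C3 must be 1 to fit the 10 across and 6 down.
R2C2 = 8 − 6 = 2 completes the 8 down.
R2C3 = 6 − 1 = 5 completes the 6 down.
R1C1 = 10 − 7 = 3 completes the 10 across.
R2C1 = 13 − 7 = 6 completes the 13 across.

6 2 5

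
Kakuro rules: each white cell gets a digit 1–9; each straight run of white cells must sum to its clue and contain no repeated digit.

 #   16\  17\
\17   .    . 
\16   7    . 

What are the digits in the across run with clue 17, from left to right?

9, 8

17 in 2 cells must be {8,9}; 16 in 2 cells must be {7,9}.
R1C1 = 16 − 7 = 9 completes the 16 down.
R1C2 = 17 − 9 = 8 completes the 17 across.
R2C2 = 16 − 7 = 9 completes the 16 across.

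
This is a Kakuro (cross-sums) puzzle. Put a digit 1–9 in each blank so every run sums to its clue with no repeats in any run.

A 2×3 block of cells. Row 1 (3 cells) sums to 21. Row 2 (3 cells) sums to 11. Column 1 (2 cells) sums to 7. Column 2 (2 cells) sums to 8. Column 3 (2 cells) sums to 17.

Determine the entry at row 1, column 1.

5

17 in 2 cells must be {8,9}.
The 11 across and the 17 down share only 8, so (2,3) = 8.
(1,3) = 17 − 8 = 9 completes the 17 down.
Nothing is forced directly, so branch on (1,1), whose candidates are 4 or 5. If (1,1) = 4: then (1,2) would have to be in {8} for the 21 across but in {1,2,3,5,6,7} for the 8 down — contradiction. So (1,1) = 5.
(1,2) = 21 − 14 = 7 completes the 21 across.
(2,1) = 7 − 5 = 2 completes the 7 down.
(2,2) = 11 − 10 = 1 completes the 11 across.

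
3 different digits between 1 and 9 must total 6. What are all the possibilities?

3 distinct digits from 1–9 sum between 6 and 24.
Only one set works: {1,2,3}.

{1,2,3}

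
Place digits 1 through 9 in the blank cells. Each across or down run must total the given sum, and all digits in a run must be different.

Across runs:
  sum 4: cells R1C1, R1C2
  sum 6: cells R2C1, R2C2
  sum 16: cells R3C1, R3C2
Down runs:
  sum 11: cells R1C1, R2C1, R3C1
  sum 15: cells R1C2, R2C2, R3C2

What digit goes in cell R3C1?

7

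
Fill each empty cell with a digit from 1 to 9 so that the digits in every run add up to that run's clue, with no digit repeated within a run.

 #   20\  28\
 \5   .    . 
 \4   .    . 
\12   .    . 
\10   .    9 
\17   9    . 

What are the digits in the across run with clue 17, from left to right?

9 8

4 in 2 cells must be {1,3}; 17 in 2 cells must be {8,9}.
R4C1 = 10 − 9 = 1 completes the 10 across.
R5C2 = 17 − 9 = 8 completes the 17 across.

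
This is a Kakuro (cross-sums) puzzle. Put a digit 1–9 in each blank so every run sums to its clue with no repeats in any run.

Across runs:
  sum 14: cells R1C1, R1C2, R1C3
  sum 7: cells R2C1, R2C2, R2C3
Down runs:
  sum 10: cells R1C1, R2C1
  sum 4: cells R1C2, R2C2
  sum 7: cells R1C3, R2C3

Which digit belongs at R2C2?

1

7 in 3 cells must be {1,2,4}; 4 in 2 cells must be {1,3}.
The 7 across and the 4 down share only 1, so R2C2 = 1.
R1C2 = 4 − 1 = 3 completes the 4 down.
Nothing is forced directly, so branch on R2C1, whose candidates are 2 or 4. If R2C1 = 2: then R1C1 would have to be in {2,4,5,6,7,9} for the 14 across but in {8} for the 10 down — contradiction. So R2C1 = 4.
R1C1 = 10 − 4 = 6 completes the 10 down.
R1C3 = 14 − 9 = 5 completes the 14 across.
R2C3 = 7 − 5 = 2 completes the 7 across.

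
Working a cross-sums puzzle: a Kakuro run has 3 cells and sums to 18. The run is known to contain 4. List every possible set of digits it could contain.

{4,5,9}; {4,6,8}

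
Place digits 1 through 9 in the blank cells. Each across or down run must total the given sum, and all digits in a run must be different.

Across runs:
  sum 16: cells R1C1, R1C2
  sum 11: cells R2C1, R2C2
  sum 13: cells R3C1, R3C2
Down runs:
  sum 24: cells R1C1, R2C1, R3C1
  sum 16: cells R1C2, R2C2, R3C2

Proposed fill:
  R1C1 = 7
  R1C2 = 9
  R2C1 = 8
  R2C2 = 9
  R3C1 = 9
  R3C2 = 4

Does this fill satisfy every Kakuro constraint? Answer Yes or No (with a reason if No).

No — the down run R1C2–R3C2 sums to 22, not 16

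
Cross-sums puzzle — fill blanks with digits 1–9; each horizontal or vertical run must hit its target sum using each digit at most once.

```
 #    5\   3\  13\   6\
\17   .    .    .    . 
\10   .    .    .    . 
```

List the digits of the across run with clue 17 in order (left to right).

2, 1, 9, 5

10 in 4 cells must be {1,2,3,4}; 3 in 2 cells must be {1,2}.
Only 4 fits R2C3 under both its across sum 10 and down sum 13.
R1C3 = 13 − 4 = 9 completes the 13 down.
Nothing is forced directly, so branch on R1C2, whose candidates are 1 or 2. If R1C2 = 2: that forces R1C1 = 1, R1C4 = 5, after which R2C1 would have to be in {1,2,3} for the 10 across but in {4} for the 5 down — contradiction. So R1C2 = 1.
R2C2 = 3 − 1 = 2 completes the 3 down.
R2C4 = 1: the only remaining digit allowed by both the 10 across and the 6 down.
R1C4 = 6 − 1 = 5 completes the 6 down.
R2C1 = 10 − 7 = 3 completes the 10 across.
R1C1 = 17 − 15 = 2 completes the 17 across.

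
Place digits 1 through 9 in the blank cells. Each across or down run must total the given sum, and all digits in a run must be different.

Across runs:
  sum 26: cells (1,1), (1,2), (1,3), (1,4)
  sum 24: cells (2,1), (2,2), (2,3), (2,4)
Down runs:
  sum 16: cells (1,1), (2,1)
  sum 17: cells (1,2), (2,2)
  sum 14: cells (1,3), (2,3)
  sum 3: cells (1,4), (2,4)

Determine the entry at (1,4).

2

16 in 2 cells must be {7,9}; 17 in 2 cells must be {8,9}; 3 in 2 cells must be {1,2}.
Only 2 fits (1,4) under both its across sum 26 and down sum 3.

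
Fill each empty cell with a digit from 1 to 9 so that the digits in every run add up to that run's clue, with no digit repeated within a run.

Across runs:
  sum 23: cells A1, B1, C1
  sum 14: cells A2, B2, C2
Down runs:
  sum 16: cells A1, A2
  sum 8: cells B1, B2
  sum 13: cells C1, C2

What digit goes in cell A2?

7

23 in 3 cells must be {6,8,9}; 16 in 2 cells must be {7,9}.
The 23 across and the 16 down share only 9, so A1 = 9.
Given what's placed, B1 must be 6 to fit the 23 across and 8 down.
C1 = 23 − 15 = 8 completes the 23 across.
A2 = 16 − 9 = 7 completes the 16 down.
B2 = 8 − 6 = 2 completes the 8 down.
C2 = 14 − 9 = 5 completes the 14 across.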